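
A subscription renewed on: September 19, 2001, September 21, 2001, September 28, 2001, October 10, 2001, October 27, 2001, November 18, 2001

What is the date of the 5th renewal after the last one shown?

Gaps: 2, 7, 12, 17, 22 days — each gap is 5 larger than the previous one.
Next gap: 27 days. November 18, 2001 + 27 days = December 15, 2001.
Next gap: 32 days. December 15, 2001 + 32 days = January 16, 2002.
Next gap: 37 days. January 16, 2002 + 37 days = February 22, 2002.
Next gap: 42 days. February 22, 2002 + 42 days = April 5, 2002.
Next gap: 47 days. April 5, 2002 + 47 days = May 22, 2002.

May 22, 2002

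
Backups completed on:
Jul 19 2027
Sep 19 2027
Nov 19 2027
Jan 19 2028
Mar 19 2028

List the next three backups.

May 19 2028, Jul 19 2028, Sep 19 2028

Each date is the 19th; the gaps (62, 61, 61, 60) track the month lengths.
The rule is the 19th of every 2 months.
May 2028: May 19 2028.
Next: July 2028 → Jul 19 2028.
Next: September 2028 → Sep 19 2028.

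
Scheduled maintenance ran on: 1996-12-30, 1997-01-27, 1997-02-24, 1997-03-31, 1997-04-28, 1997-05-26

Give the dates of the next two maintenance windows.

All Mondays; the gaps (28, 28, 35, 28, 28) vary with month length.
This is the last Monday of each month.
June 1997 ends with Monday 1997-06-30.
July 1997 ends with Monday 1997-07-28.

1997-06-30, 1997-07-28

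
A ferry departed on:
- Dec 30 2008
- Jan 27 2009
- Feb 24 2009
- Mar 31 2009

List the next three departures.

All Tuesdays; the gaps (28, 28, 35) vary with month length.
This is the last Tuesday of each month.
Last Tuesday of April 2009: Apr 28 2009.
May 2009 ends with Tuesday May 26 2009.
Last Tuesday of June 2009: Jun 30 2009.

Apr 28 2009, May 26 2009, Jun 30 2009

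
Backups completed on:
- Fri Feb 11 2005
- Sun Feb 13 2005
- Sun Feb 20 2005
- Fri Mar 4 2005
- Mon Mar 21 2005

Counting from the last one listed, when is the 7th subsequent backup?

Gaps: 2, 7, 12, 17 days — each gap is 5 larger than the previous one.
Next gap: 22 days. Mon Mar 21 2005 + 22 days = Tue Apr 12 2005.
Next gap: 27 days. Tue Apr 12 2005 + 27 days = Mon May 9 2005.
Next gap: 32 days. Mon May 9 2005 + 32 days = Fri Jun 10 2005.
Next gap: 37 days. Fri Jun 10 2005 + 37 days = Sun Jul 17 2005.
Next gap: 42 days. Sun Jul 17 2005 + 42 days = Sun Aug 28 2005.
Next gap: 47 days. Sun Aug 28 2005 + 47 days = Fri Oct 14 2005.
Next gap: 52 days. Fri Oct 14 2005 + 52 days = Mon Dec 5 2005.

Mon Dec 5 2005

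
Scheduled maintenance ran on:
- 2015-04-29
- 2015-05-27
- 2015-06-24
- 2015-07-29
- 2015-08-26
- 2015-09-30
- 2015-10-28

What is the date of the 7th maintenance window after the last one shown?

These are Wednesdays with 28, 28, 35, 28, 35, 28-day gaps.
Each is the final Wednesday of its month — 2015-04-29 is past the 28th, so '4th Wednesday' doesn't fit.
November 2015 ends with Wednesday 2015-11-25.
Last Wednesday of December 2015: 2015-12-30.
Last Wednesday of January 2016: 2016-01-27.
February 2016 ends with Wednesday 2016-02-24.
Last Wednesday of March 2016: 2016-03-30.
Last Wednesday of April 2016: 2016-04-27.
Last Wednesday of May 2016: 2016-05-25.

2016-05-25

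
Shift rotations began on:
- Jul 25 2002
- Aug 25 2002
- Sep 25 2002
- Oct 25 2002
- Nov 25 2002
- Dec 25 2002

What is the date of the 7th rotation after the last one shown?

Jul 25 2003

Each date is the 25th; the gaps (31, 31, 30, 31, 30) track the month lengths.
The rule is the 25th of each month.
January 2003: Jan 25 2003.
February 2003: Feb 25 2003.
March 2003: Mar 25 2003.
Next: April 2003 → Apr 25 2003.
Next: May 2003 → May 25 2003.
Next: June 2003 → Jun 25 2003.
Next: July 2003 → Jul 25 2003.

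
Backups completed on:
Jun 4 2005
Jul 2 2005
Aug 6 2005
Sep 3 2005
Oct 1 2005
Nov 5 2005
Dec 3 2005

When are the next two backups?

All dates are Saturdays, 28, 35, 28, 28, 35, 28 days apart.
Specifically, the 1st Saturday of each month.
1st Saturday of January 2006: Jan 7 2006.
February 2006 — 1st Saturday is Feb 4 2006.

Jan 7 2006, Feb 4 2006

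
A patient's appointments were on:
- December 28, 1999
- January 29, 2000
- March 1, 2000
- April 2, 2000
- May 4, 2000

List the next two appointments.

Every event comes 32 days after the last (32, 32, 32, 32).
May 4, 2000 + 32 days = June 5, 2000.
June 5, 2000 + 32 days = July 7, 2000.

June 5, 2000; July 7, 2000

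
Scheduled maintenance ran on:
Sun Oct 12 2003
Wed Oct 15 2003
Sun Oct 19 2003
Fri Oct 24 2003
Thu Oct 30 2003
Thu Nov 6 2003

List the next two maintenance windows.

Fri Nov 14 2003, Sun Nov 23 2003

Gaps: 3, 4, 5, 6, 7 days — each gap is 1 larger than the previous one.
Next gap: 8 days. Thu Nov 6 2003 + 8 days = Fri Nov 14 2003.
Next gap: 9 days. Fri Nov 14 2003 + 9 days = Sun Nov 23 2003.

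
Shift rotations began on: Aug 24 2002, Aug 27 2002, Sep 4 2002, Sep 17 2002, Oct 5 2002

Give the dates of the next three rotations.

Oct 28 2002, Nov 25 2002, Dec 28 2002

Gaps: 3, 8, 13, 18 days — each gap is 5 larger than the previous one.
Next gap: 23 days. Oct 5 2002 + 23 days = Oct 28 2002.
Next gap: 28 days. Oct 28 2002 + 28 days = Nov 25 2002.
Next gap: 33 days. Nov 25 2002 + 33 days = Dec 28 2002.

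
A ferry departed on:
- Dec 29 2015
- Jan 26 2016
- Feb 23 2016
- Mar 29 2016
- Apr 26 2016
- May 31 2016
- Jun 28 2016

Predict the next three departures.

Jul 26 2016, Aug 30 2016, Sep 27 2016

Every date is a Tuesday; gaps 28, 28, 35, 28, 35, 28 days.
Each is the last Tuesday of its month (at least one falls on the 29th or later, ruling out '4th Tuesday').
Last Tuesday of July 2016: Jul 26 2016.
Last Tuesday of August 2016: Aug 30 2016.
September 2016 ends with Tuesday Sep 27 2016.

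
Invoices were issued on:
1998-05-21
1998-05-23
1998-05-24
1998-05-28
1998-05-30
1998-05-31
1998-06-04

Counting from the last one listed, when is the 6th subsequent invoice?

1998-06-18

The gap pattern 2, 1, 4, 2, 1, 4 repeats every 3 events.
These are the Thursdays, Saturdays and Sundays of each week.
Next Saturday: 1998-06-06.
Next Sunday: 1998-06-07.
Next Thursday: 1998-06-11.
Next Saturday: 1998-06-13.
Next Sunday: 1998-06-14.
The following Thursday is 1998-06-18.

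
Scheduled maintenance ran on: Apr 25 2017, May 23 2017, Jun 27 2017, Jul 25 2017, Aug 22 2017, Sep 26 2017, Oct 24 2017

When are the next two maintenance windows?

Nov 28 2017, Dec 26 2017

These are Tuesdays at 28- or 35-day spacing (28, 35, 28, 28, 35, 28).
The pattern: 4th Tuesday of the month.
November 2017 — 4th Tuesday is Nov 28 2017.
December 2017 — 4th Tuesday is Dec 26 2017.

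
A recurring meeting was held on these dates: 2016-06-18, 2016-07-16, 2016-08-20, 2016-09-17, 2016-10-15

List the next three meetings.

Gaps: 28, 35, 28, 28 days — a mix of 28 and 35. Every date is a Saturday.
Each is the 3rd Saturday of its month.
November 2016 — 3rd Saturday is 2016-11-19.
3rd Saturday of December 2016: 2016-12-17.
January 2017 — 3rd Saturday is 2017-01-21.

2016-11-19, 2016-12-17, 2017-01-21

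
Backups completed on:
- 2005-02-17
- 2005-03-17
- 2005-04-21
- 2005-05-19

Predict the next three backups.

2005-06-16, 2005-07-21, 2005-08-18

All dates are Thursdays, 28, 35, 28 days apart.
Specifically, the 3rd Thursday of each month.
June 2005 — 3rd Thursday is 2005-06-16.
July 2005 — 3rd Thursday is 2005-07-21.
3rd Thursday of August 2005: 2005-08-18.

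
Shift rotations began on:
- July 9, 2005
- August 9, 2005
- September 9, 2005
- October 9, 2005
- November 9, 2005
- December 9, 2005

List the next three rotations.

The day-of-month is always 9 (31, 31, 30, 31, 30 days between events).
So this recurs on the 9th of each month.
January 2006: January 9, 2006.
Next: February 2006 → February 9, 2006.
Next: March 2006 → March 9, 2006.

January 9, 2006; February 9, 2006; March 9, 2006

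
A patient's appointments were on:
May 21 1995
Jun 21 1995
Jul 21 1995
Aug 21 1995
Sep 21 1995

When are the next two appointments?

The day-of-month is always 21 (31, 30, 31, 31 days between events).
So this recurs on the 21st of each month.
Next: October 1995 → Oct 21 1995.
November 1995: Nov 21 1995.

Oct 21 1995, Nov 21 1995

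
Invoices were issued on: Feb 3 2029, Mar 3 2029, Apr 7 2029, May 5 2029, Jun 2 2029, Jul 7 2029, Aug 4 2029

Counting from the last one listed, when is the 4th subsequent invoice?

Dec 1 2029

Gaps: 28, 35, 28, 28, 35, 28 days — a mix of 28 and 35. Every date is a Saturday.
Each is the 1st Saturday of its month.
1st Saturday of September 2029: Sep 1 2029.
October 2029 — 1st Saturday is Oct 6 2029.
November 2029 — 1st Saturday is Nov 3 2029.
December 2029 — 1st Saturday is Dec 1 2029.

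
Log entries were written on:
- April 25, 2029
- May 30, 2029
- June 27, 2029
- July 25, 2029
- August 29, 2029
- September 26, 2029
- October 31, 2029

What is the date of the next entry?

These are Wednesdays with 35, 28, 28, 35, 28, 35-day gaps.
Each is the final Wednesday of its month — May 30, 2029 is past the 28th, so '4th Wednesday' doesn't fit.
Last Wednesday of November 2029: November 28, 2029.

November 28, 2029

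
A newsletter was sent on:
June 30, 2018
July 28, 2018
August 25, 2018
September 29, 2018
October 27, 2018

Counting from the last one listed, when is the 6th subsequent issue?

These are Saturdays with 28, 28, 35, 28-day gaps.
Each is the final Saturday of its month — June 30, 2018 is past the 28th, so '4th Saturday' doesn't fit.
Last Saturday of November 2018: November 24, 2018.
December 2018 ends with Saturday December 29, 2018.
January 2019 ends with Saturday January 26, 2019.
Last Saturday of February 2019: February 23, 2019.
Last Saturday of March 2019: March 30, 2019.
April 2019 ends with Saturday April 27, 2019.

April 27, 2019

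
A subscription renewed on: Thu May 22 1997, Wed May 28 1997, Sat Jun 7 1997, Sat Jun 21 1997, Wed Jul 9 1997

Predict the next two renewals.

Thu Jul 31 1997, Tue Aug 26 1997

Intervals are 6, 10, 14, 18 days — an arithmetic progression with common difference 4.
Next gap: 22 days. Wed Jul 9 1997 + 22 days = Thu Jul 31 1997.
Next gap: 26 days. Thu Jul 31 1997 + 26 days = Tue Aug 26 1997.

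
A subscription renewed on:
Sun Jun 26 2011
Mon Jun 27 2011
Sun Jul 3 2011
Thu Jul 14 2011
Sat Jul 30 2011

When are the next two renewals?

Intervals are 1, 6, 11, 16 days — an arithmetic progression with common difference 5.
Next gap: 21 days. Sat Jul 30 2011 + 21 days = Sat Aug 20 2011.
Next gap: 26 days. Sat Aug 20 2011 + 26 days = Thu Sep 15 2011.

Sat Aug 20 2011, Thu Sep 15 2011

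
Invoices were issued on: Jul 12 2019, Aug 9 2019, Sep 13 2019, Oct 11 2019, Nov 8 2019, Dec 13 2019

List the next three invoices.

Jan 10 2020, Feb 14 2020, Mar 13 2020

These are Fridays at 28- or 35-day spacing (28, 35, 28, 28, 35).
The pattern: 2nd Friday of the month.
January 2020 — 2nd Friday is Jan 10 2020.
February 2020 — 2nd Friday is Feb 14 2020.
March 2020 — 2nd Friday is Mar 13 2020.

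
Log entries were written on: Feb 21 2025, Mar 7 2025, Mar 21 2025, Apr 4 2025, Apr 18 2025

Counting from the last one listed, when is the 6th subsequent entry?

Jul 11 2025

Gaps between consecutive events: 14, 14, 14, 14 days — a constant 14-day interval.
Apr 18 2025 + 14 days = May 2 2025.
May 2 2025 + 14 days = May 16 2025.
May 16 2025 + 14 days = May 30 2025.
May 30 2025 + 14 days = Jun 13 2025.
Jun 13 2025 + 14 days = Jun 27 2025.
Jun 27 2025 + 14 days = Jul 11 2025.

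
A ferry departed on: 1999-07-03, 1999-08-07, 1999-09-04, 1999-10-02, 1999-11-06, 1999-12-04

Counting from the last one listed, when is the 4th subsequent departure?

All dates are Saturdays, 35, 28, 28, 35, 28 days apart.
Specifically, the 1st Saturday of each month.
January 2000 — 1st Saturday is 2000-01-01.
February 2000 — 1st Saturday is 2000-02-05.
March 2000 — 1st Saturday is 2000-03-04.
1st Saturday of April 2000: 2000-04-01.

2000-04-01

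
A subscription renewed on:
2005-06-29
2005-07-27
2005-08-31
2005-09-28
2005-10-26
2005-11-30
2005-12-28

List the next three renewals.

2006-01-25, 2006-02-22, 2006-03-29

These are Wednesdays with 28, 35, 28, 28, 35, 28-day gaps.
Each is the final Wednesday of its month — 2005-06-29 is past the 28th, so '4th Wednesday' doesn't fit.
Last Wednesday of January 2006: 2006-01-25.
Last Wednesday of February 2006: 2006-02-22.
March 2006 ends with Wednesday 2006-03-29.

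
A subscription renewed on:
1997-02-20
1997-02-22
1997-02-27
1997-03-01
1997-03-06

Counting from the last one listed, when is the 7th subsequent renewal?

1997-03-29

Gaps: 2, 5, 2, 5 days — not constant, but cyclic with period 2.
The events fall on every Thursday and Saturday.
Next Saturday: 1997-03-08.
Next Thursday: 1997-03-13.
Next Saturday: 1997-03-15.
Next Thursday: 1997-03-20.
Next Saturday: 1997-03-22.
The following Thursday is 1997-03-27.
Next Saturday: 1997-03-29.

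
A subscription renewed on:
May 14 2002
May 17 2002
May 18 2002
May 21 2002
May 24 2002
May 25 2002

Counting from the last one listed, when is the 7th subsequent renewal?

The gap pattern 3, 1, 3, 3, 1 repeats every 3 events.
These are the Tuesdays, Fridays and Saturdays of each week.
The following Tuesday is May 28 2002.
The following Friday is May 31 2002.
The following Saturday is Jun 1 2002.
Next Tuesday: Jun 4 2002.
Next Friday: Jun 7 2002.
Next Saturday: Jun 8 2002.
The following Tuesday is Jun 11 2002.

Jun 11 2002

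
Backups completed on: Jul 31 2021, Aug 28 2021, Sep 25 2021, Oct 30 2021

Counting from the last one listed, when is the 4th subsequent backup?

These are Saturdays with 28, 28, 35-day gaps.
Each is the final Saturday of its month — Jul 31 2021 is past the 28th, so '4th Saturday' doesn't fit.
Last Saturday of November 2021: Nov 27 2021.
December 2021 ends with Saturday Dec 25 2021.
January 2022 ends with Saturday Jan 29 2022.
February 2022 ends with Saturday Feb 26 2022.

Feb 26 2022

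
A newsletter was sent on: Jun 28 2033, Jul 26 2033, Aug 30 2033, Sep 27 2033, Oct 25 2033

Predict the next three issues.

These are Tuesdays with 28, 35, 28, 28-day gaps.
Each is the final Tuesday of its month — Aug 30 2033 is past the 28th, so '4th Tuesday' doesn't fit.
Last Tuesday of November 2033: Nov 29 2033.
Last Tuesday of December 2033: Dec 27 2033.
January 2034 ends with Tuesday Jan 31 2034.

Nov 29 2033, Dec 27 2033, Jan 31 2034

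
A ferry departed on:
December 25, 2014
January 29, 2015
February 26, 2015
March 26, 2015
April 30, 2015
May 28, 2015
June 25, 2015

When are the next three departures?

July 30, 2015; August 27, 2015; September 24, 2015

These are Thursdays with 35, 28, 28, 35, 28, 28-day gaps.
Each is the final Thursday of its month — January 29, 2015 is past the 28th, so '4th Thursday' doesn't fit.
July 2015 ends with Thursday July 30, 2015.
Last Thursday of August 2015: August 27, 2015.
Last Thursday of September 2015: September 24, 2015.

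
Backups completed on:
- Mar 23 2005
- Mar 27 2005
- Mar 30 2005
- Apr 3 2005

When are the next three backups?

Apr 6 2005, Apr 10 2005, Apr 13 2005

Gaps: 4, 3, 4 days — not constant, but cyclic with period 2.
The events fall on every Wednesday and Sunday.
The following Wednesday is Apr 6 2005.
Next Sunday: Apr 10 2005.
Next Wednesday: Apr 13 2005.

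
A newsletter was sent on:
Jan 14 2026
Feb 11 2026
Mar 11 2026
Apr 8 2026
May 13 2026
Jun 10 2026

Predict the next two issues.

All dates are Wednesdays, 28, 28, 28, 35, 28 days apart.
Specifically, the 2nd Wednesday of each month.
July 2026 — 2nd Wednesday is Jul 8 2026.
2nd Wednesday of August 2026: Aug 12 2026.

Jul 8 2026, Aug 12 2026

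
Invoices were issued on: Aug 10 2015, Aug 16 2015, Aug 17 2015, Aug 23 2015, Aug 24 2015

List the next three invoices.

Gaps: 6, 1, 6, 1 days — not constant, but cyclic with period 2.
The events fall on every Monday and Sunday.
The following Sunday is Aug 30 2015.
Next Monday: Aug 31 2015.
Next Sunday: Sep 6 2015.

Aug 30 2015, Aug 31 2015, Sep 6 2015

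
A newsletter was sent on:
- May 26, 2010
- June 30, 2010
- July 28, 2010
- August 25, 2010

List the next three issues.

Every date is a Wednesday; gaps 35, 28, 28 days.
Each is the last Wednesday of its month (at least one falls on the 29th or later, ruling out '4th Wednesday').
September 2010 ends with Wednesday September 29, 2010.
Last Wednesday of October 2010: October 27, 2010.
Last Wednesday of November 2010: November 24, 2010.

September 29, 2010; October 27, 2010; November 24, 2010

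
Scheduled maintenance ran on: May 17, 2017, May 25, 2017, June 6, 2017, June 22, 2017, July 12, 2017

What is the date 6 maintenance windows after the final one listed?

The spacing grows by 4 each time: 8, 12, 16, 20 days.
Next gap: 24 days. July 12, 2017 + 24 days = August 5, 2017.
Next gap: 28 days. August 5, 2017 + 28 days = September 2, 2017.
Next gap: 32 days. September 2, 2017 + 32 days = October 4, 2017.
Next gap: 36 days. October 4, 2017 + 36 days = November 9, 2017.
Next gap: 40 days. November 9, 2017 + 40 days = December 19, 2017.
Next gap: 44 days. December 19, 2017 + 44 days = February 1, 2018.

February 1, 2018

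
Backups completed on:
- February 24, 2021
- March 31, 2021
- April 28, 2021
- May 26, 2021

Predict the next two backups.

June 30, 2021; July 28, 2021

These are Wednesdays with 35, 28, 28-day gaps.
Each is the final Wednesday of its month — March 31, 2021 is past the 28th, so '4th Wednesday' doesn't fit.
June 2021 ends with Wednesday June 30, 2021.
Last Wednesday of July 2021: July 28, 2021.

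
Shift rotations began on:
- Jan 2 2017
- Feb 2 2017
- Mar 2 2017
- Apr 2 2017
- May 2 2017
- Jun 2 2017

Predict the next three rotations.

The day-of-month is always 2 (31, 28, 31, 30, 31 days between events).
So this recurs on the 2nd of each month.
July 2017: Jul 2 2017.
Next: August 2017 → Aug 2 2017.
September 2017: Sep 2 2017.

Jul 2 2017, Aug 2 2017, Sep 2 2017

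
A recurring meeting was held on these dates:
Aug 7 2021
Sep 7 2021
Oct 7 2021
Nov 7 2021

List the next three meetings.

Each date is the 7th; the gaps (31, 30, 31) track the month lengths.
The rule is the 7th of each month.
Next: December 2021 → Dec 7 2021.
Next: January 2022 → Jan 7 2022.
February 2022: Feb 7 2022.

Dec 7 2021, Jan 7 2022, Feb 7 2022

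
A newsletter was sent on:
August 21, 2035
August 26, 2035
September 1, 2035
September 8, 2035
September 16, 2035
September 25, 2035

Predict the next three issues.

The spacing grows by 1 each time: 5, 6, 7, 8, 9 days.
Next gap: 10 days. September 25, 2035 + 10 days = October 5, 2035.
Next gap: 11 days. October 5, 2035 + 11 days = October 16, 2035.
Next gap: 12 days. October 16, 2035 + 12 days = October 28, 2035.

October 5, 2035; October 16, 2035; October 28, 2035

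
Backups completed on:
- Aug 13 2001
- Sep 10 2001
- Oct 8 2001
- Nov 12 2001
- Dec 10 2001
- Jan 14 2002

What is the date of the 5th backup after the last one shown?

Jun 10 2002

All dates are Mondays, 28, 28, 35, 28, 35 days apart.
Specifically, the 2nd Monday of each month.
2nd Monday of February 2002: Feb 11 2002.
March 2002 — 2nd Monday is Mar 11 2002.
2nd Monday of April 2002: Apr 8 2002.
May 2002 — 2nd Monday is May 13 2002.
2nd Monday of June 2002: Jun 10 2002.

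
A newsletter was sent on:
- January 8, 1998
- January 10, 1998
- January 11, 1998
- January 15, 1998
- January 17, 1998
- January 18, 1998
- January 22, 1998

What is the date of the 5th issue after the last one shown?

February 1, 1998

Gaps: 2, 1, 4, 2, 1, 4 days — not constant, but cyclic with period 3.
The events fall on every Thursday, Saturday and Sunday.
Next Saturday: January 24, 1998.
Next Sunday: January 25, 1998.
The following Thursday is January 29, 1998.
The following Saturday is January 31, 1998.
Next Sunday: February 1, 1998.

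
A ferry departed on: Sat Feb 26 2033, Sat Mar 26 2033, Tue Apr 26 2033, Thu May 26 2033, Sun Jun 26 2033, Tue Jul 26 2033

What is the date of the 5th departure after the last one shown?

The day-of-month is always 26 (28, 31, 30, 31, 30 days between events).
So this recurs on the 26th of each month.
Next: August 2033 → Fri Aug 26 2033.
September 2033: Mon Sep 26 2033.
October 2033: Wed Oct 26 2033.
November 2033: Sat Nov 26 2033.
Next: December 2033 → Mon Dec 26 2033.

Mon Dec 26 2033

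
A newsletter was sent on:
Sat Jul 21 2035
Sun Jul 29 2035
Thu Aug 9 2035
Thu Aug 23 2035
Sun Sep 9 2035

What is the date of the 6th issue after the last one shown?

Intervals are 8, 11, 14, 17 days — an arithmetic progression with common difference 3.
Next gap: 20 days. Sun Sep 9 2035 + 20 days = Sat Sep 29 2035.
Next gap: 23 days. Sat Sep 29 2035 + 23 days = Mon Oct 22 2035.
Next gap: 26 days. Mon Oct 22 2035 + 26 days = Sat Nov 17 2035.
Next gap: 29 days. Sat Nov 17 2035 + 29 days = Sun Dec 16 2035.
Next gap: 32 days. Sun Dec 16 2035 + 32 days = Thu Jan 17 2036.
Next gap: 35 days. Thu Jan 17 2036 + 35 days = Thu Feb 21 2036.

Thu Feb 21 2036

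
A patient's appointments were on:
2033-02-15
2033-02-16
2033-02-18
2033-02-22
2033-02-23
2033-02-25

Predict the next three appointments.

Gaps: 1, 2, 4, 1, 2 days — not constant, but cyclic with period 3.
The events fall on every Tuesday, Wednesday and Friday.
The following Tuesday is 2033-03-01.
Next Wednesday: 2033-03-02.
The following Friday is 2033-03-04.

2033-03-01, 2033-03-02, 2033-03-04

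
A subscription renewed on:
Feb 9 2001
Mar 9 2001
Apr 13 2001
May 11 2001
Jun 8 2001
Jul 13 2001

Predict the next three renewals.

All dates are Fridays, 28, 35, 28, 28, 35 days apart.
Specifically, the 2nd Friday of each month.
August 2001 — 2nd Friday is Aug 10 2001.
September 2001 — 2nd Friday is Sep 14 2001.
2nd Friday of October 2001: Oct 12 2001.

Aug 10 2001, Sep 14 2001, Oct 12 2001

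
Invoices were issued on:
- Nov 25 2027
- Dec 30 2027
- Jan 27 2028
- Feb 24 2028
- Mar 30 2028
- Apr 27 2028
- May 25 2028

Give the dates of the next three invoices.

Jun 29 2028, Jul 27 2028, Aug 31 2028

All Thursdays; the gaps (35, 28, 28, 35, 28, 28) vary with month length.
This is the last Thursday of each month.
June 2028 ends with Thursday Jun 29 2028.
July 2028 ends with Thursday Jul 27 2028.
August 2028 ends with Thursday Aug 31 2028.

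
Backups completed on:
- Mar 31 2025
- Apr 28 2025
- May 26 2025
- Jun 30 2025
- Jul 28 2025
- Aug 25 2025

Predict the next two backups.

Sep 29 2025, Oct 27 2025

Every date is a Monday; gaps 28, 28, 35, 28, 28 days.
Each is the last Monday of its month (at least one falls on the 29th or later, ruling out '4th Monday').
September 2025 ends with Monday Sep 29 2025.
October 2025 ends with Monday Oct 27 2025.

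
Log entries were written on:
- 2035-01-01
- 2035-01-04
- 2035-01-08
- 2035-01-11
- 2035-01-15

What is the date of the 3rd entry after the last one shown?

2035-01-25

Gaps: 3, 4, 3, 4 days — not constant, but cyclic with period 2.
The events fall on every Monday and Thursday.
Next Thursday: 2035-01-18.
Next Monday: 2035-01-22.
Next Thursday: 2035-01-25.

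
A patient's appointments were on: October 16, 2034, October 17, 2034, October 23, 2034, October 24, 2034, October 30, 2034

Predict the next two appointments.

Every event lands on a Monday or Tuesday (gaps cycle 1, 6, 1, 6).
So the schedule is: every Monday and Tuesday.
Next Tuesday: October 31, 2034.
Next Monday: November 6, 2034.

October 31, 2034; November 6, 2034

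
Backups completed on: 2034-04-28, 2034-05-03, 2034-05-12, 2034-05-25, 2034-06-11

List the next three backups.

Intervals are 5, 9, 13, 17 days — an arithmetic progression with common difference 4.
Next gap: 21 days. 2034-06-11 + 21 days = 2034-07-02.
Next gap: 25 days. 2034-07-02 + 25 days = 2034-07-27.
Next gap: 29 days. 2034-07-27 + 29 days = 2034-08-25.

2034-07-02, 2034-07-27, 2034-08-25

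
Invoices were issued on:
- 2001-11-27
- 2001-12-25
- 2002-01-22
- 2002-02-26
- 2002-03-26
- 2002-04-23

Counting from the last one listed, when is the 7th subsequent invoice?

These are Tuesdays at 28- or 35-day spacing (28, 28, 35, 28, 28).
The pattern: 4th Tuesday of the month.
May 2002 — 4th Tuesday is 2002-05-28.
4th Tuesday of June 2002: 2002-06-25.
July 2002 — 4th Tuesday is 2002-07-23.
August 2002 — 4th Tuesday is 2002-08-27.
September 2002 — 4th Tuesday is 2002-09-24.
October 2002 — 4th Tuesday is 2002-10-22.
November 2002 — 4th Tuesday is 2002-11-26.

2002-11-26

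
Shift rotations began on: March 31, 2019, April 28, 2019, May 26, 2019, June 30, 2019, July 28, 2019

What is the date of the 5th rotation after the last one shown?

December 29, 2019

Every date is a Sunday; gaps 28, 28, 35, 28 days.
Each is the last Sunday of its month (at least one falls on the 29th or later, ruling out '4th Sunday').
Last Sunday of August 2019: August 25, 2019.
Last Sunday of September 2019: September 29, 2019.
October 2019 ends with Sunday October 27, 2019.
November 2019 ends with Sunday November 24, 2019.
Last Sunday of December 2019: December 29, 2019.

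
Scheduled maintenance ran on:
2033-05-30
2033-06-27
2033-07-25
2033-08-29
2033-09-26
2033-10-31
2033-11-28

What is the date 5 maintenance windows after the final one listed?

2034-04-24

All Mondays; the gaps (28, 28, 35, 28, 35, 28) vary with month length.
This is the last Monday of each month.
December 2033 ends with Monday 2033-12-26.
January 2034 ends with Monday 2034-01-30.
February 2034 ends with Monday 2034-02-27.
March 2034 ends with Monday 2034-03-27.
April 2034 ends with Monday 2034-04-24.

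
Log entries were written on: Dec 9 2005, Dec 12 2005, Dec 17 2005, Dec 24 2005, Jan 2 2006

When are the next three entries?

Jan 13 2006, Jan 26 2006, Feb 10 2006

The spacing grows by 2 each time: 3, 5, 7, 9 days.
Next gap: 11 days. Jan 2 2006 + 11 days = Jan 13 2006.
Next gap: 13 days. Jan 13 2006 + 13 days = Jan 26 2006.
Next gap: 15 days. Jan 26 2006 + 15 days = Feb 10 2006.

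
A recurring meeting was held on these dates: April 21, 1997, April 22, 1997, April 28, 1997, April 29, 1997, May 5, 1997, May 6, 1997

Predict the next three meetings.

Gaps: 1, 6, 1, 6, 1 days — not constant, but cyclic with period 2.
The events fall on every Monday and Tuesday.
The following Monday is May 12, 1997.
Next Tuesday: May 13, 1997.
The following Monday is May 19, 1997.

May 12, 1997; May 13, 1997; May 19, 1997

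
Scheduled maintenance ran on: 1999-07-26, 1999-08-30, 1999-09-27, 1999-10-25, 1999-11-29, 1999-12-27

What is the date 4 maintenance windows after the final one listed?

2000-04-24

These are Mondays with 35, 28, 28, 35, 28-day gaps.
Each is the final Monday of its month — 1999-08-30 is past the 28th, so '4th Monday' doesn't fit.
January 2000 ends with Monday 2000-01-31.
Last Monday of February 2000: 2000-02-28.
Last Monday of March 2000: 2000-03-27.
April 2000 ends with Monday 2000-04-24.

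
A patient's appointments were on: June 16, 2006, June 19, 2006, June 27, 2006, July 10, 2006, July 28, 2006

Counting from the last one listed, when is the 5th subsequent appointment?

Intervals are 3, 8, 13, 18 days — an arithmetic progression with common difference 5.
Next gap: 23 days. July 28, 2006 + 23 days = August 20, 2006.
Next gap: 28 days. August 20, 2006 + 28 days = September 17, 2006.
Next gap: 33 days. September 17, 2006 + 33 days = October 20, 2006.
Next gap: 38 days. October 20, 2006 + 38 days = November 27, 2006.
Next gap: 43 days. November 27, 2006 + 43 days = January 9, 2007.

January 9, 2007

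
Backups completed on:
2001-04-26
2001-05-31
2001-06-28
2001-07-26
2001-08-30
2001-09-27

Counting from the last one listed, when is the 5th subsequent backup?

2002-02-28

These are Thursdays with 35, 28, 28, 35, 28-day gaps.
Each is the final Thursday of its month — 2001-05-31 is past the 28th, so '4th Thursday' doesn't fit.
Last Thursday of October 2001: 2001-10-25.
November 2001 ends with Thursday 2001-11-29.
December 2001 ends with Thursday 2001-12-27.
Last Thursday of January 2002: 2002-01-31.
Last Thursday of February 2002: 2002-02-28.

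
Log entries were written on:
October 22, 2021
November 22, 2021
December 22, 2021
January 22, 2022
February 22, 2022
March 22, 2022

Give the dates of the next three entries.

April 22, 2022; May 22, 2022; June 22, 2022

Each date is the 22nd; the gaps (31, 30, 31, 31, 28) track the month lengths.
The rule is the 22nd of each month.
Next: April 2022 → April 22, 2022.
Next: May 2022 → May 22, 2022.
June 2022: June 22, 2022.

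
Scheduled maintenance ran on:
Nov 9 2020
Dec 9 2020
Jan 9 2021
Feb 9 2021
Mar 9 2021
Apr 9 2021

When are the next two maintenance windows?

May 9 2021, Jun 9 2021

Gaps: 30, 31, 31, 28, 31 days — not constant. Every event is on the 9th of the month.
Pattern: the 9th of each month.
Next: May 2021 → May 9 2021.
June 2021: Jun 9 2021.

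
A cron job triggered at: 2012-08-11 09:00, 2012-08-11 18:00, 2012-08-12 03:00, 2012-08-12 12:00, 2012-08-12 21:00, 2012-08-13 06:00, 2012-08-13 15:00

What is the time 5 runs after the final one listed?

2012-08-15 12:00

Gaps: 9, 9, 9, 9, 9, 9 hours — each event is 9 hours after the previous one.
2012-08-13 15:00 + 9 h = 2012-08-14 00:00.
2012-08-14 00:00 + 9 h = 2012-08-14 09:00.
2012-08-14 09:00 + 9 h = 2012-08-14 18:00.
2012-08-14 18:00 + 9 h = 2012-08-15 03:00.
2012-08-15 03:00 + 9 h = 2012-08-15 12:00.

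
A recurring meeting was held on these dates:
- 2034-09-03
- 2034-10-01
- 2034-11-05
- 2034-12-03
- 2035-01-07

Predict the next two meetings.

These are Sundays at 28- or 35-day spacing (28, 35, 28, 35).
The pattern: 1st Sunday of the month.
1st Sunday of February 2035: 2035-02-04.
March 2035 — 1st Sunday is 2035-03-04.

2035-02-04, 2035-03-04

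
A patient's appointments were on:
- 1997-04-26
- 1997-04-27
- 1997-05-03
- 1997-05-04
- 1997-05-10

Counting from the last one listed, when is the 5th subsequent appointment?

The gap pattern 1, 6, 1, 6 repeats every 2 events.
These are the Saturdays and Sundays of each week.
Next Sunday: 1997-05-11.
Next Saturday: 1997-05-17.
Next Sunday: 1997-05-18.
The following Saturday is 1997-05-24.
Next Sunday: 1997-05-25.

1997-05-25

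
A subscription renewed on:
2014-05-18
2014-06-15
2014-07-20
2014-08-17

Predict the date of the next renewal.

2014-09-21

These are Sundays at 28- or 35-day spacing (28, 35, 28).
The pattern: 3rd Sunday of the month.
September 2014 — 3rd Sunday is 2014-09-21.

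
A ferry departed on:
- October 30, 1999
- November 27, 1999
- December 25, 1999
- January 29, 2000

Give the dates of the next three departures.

All Saturdays; the gaps (28, 28, 35) vary with month length.
This is the last Saturday of each month.
February 2000 ends with Saturday February 26, 2000.
Last Saturday of March 2000: March 25, 2000.
Last Saturday of April 2000: April 29, 2000.

February 26, 2000; March 25, 2000; April 29, 2000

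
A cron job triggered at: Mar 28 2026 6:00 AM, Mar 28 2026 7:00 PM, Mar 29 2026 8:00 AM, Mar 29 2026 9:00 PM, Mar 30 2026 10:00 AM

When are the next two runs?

Gaps: 13, 13, 13, 13 hours — each event is 13 hours after the previous one.
Mar 30 2026 10:00 AM + 13 h = Mar 30 2026 11:00 PM.
Mar 30 2026 11:00 PM + 13 h = Mar 31 2026 12:00 PM.

Mar 30 2026 11:00 PM, Mar 31 2026 12:00 PM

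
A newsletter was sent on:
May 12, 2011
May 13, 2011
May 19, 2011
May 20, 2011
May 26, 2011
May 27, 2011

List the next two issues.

Gaps: 1, 6, 1, 6, 1 days — not constant, but cyclic with period 2.
The events fall on every Thursday and Friday.
The following Thursday is June 2, 2011.
Next Friday: June 3, 2011.

June 2, 2011; June 3, 2011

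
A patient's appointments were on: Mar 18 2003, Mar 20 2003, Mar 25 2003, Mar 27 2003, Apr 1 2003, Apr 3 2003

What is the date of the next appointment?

Apr 8 2003

Gaps: 2, 5, 2, 5, 2 days — not constant, but cyclic with period 2.
The events fall on every Tuesday and Thursday.
The following Tuesday is Apr 8 2003.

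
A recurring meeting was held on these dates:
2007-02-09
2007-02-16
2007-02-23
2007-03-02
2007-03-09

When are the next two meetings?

2007-03-16, 2007-03-23

The spacing is 7, 7, 7, 7 days — always 7 days.
2007-03-09 + 7 days = 2007-03-16.
2007-03-16 + 7 days = 2007-03-23.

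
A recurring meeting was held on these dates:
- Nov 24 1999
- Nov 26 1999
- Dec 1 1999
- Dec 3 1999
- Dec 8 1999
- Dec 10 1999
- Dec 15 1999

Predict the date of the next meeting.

Dec 17 1999

Gaps: 2, 5, 2, 5, 2, 5 days — not constant, but cyclic with period 2.
The events fall on every Wednesday and Friday.
The following Friday is Dec 17 1999.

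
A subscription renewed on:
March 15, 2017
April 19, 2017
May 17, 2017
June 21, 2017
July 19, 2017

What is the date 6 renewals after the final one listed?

January 17, 2018

All dates are Wednesdays, 35, 28, 35, 28 days apart.
Specifically, the 3rd Wednesday of each month.
August 2017 — 3rd Wednesday is August 16, 2017.
September 2017 — 3rd Wednesday is September 20, 2017.
October 2017 — 3rd Wednesday is October 18, 2017.
November 2017 — 3rd Wednesday is November 15, 2017.
December 2017 — 3rd Wednesday is December 20, 2017.
3rd Wednesday of January 2018: January 17, 2018.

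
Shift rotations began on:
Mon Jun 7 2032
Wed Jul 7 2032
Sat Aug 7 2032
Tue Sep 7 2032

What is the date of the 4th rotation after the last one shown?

Each date is the 7th; the gaps (30, 31, 31) track the month lengths.
The rule is the 7th of each month.
Next: October 2032 → Thu Oct 7 2032.
November 2032: Sun Nov 7 2032.
Next: December 2032 → Tue Dec 7 2032.
January 2033: Fri Jan 7 2033.

Fri Jan 7 2033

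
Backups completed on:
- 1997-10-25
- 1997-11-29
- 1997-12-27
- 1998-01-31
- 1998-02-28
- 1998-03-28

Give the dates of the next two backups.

1998-04-25, 1998-05-30

All Saturdays; the gaps (35, 28, 35, 28, 28) vary with month length.
This is the last Saturday of each month.
April 1998 ends with Saturday 1998-04-25.
May 1998 ends with Saturday 1998-05-30.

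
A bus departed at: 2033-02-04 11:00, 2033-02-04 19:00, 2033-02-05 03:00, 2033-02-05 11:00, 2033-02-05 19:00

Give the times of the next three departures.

The interval is a steady 8 hours (8, 8, 8, 8).
2033-02-05 19:00 + 8 h = 2033-02-06 03:00.
2033-02-06 03:00 + 8 h = 2033-02-06 11:00.
2033-02-06 11:00 + 8 h = 2033-02-06 19:00.

2033-02-06 03:00, 2033-02-06 11:00, 2033-02-06 19:00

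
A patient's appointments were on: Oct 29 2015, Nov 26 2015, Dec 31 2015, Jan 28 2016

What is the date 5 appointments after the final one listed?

These are Thursdays with 28, 35, 28-day gaps.
Each is the final Thursday of its month — Oct 29 2015 is past the 28th, so '4th Thursday' doesn't fit.
Last Thursday of February 2016: Feb 25 2016.
Last Thursday of March 2016: Mar 31 2016.
April 2016 ends with Thursday Apr 28 2016.
May 2016 ends with Thursday May 26 2016.
June 2016 ends with Thursday Jun 30 2016.

Jun 30 2016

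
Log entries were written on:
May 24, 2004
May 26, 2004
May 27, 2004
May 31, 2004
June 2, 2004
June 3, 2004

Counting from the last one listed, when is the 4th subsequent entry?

June 14, 2004

Every event lands on a Monday or Wednesday or Thursday (gaps cycle 2, 1, 4, 2, 1).
So the schedule is: every Monday, Wednesday and Thursday.
Next Monday: June 7, 2004.
The following Wednesday is June 9, 2004.
The following Thursday is June 10, 2004.
Next Monday: June 14, 2004.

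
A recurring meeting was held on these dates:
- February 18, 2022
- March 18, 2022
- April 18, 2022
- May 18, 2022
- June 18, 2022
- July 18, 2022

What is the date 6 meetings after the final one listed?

Gaps: 28, 31, 30, 31, 30 days — not constant. Every event is on the 18th of the month.
Pattern: the 18th of each month.
Next: August 2022 → August 18, 2022.
Next: September 2022 → September 18, 2022.
Next: October 2022 → October 18, 2022.
November 2022: November 18, 2022.
December 2022: December 18, 2022.
Next: January 2023 → January 18, 2023.

January 18, 2023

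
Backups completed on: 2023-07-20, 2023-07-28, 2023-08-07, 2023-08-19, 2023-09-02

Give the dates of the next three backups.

Gaps: 8, 10, 12, 14 days — each gap is 2 larger than the previous one.
Next gap: 16 days. 2023-09-02 + 16 days = 2023-09-18.
Next gap: 18 days. 2023-09-18 + 18 days = 2023-10-06.
Next gap: 20 days. 2023-10-06 + 20 days = 2023-10-26.

2023-09-18, 2023-10-06, 2023-10-26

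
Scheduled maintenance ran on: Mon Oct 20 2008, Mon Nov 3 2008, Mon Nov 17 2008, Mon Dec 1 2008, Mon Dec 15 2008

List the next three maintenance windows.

Gaps between consecutive events: 14, 14, 14, 14 days — a constant 14-day interval.
Mon Dec 15 2008 + 14 days = Mon Dec 29 2008.
Mon Dec 29 2008 + 14 days = Mon Jan 12 2009.
Mon Jan 12 2009 + 14 days = Mon Jan 26 2009.

Mon Dec 29 2008, Mon Jan 12 2009, Mon Jan 26 2009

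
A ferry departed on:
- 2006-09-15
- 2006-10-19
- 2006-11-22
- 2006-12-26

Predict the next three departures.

The spacing is 34, 34, 34 days — always 34 days.
2006-12-26 + 34 days = 2007-01-29.
2007-01-29 + 34 days = 2007-03-04.
2007-03-04 + 34 days = 2007-04-07.

2007-01-29, 2007-03-04, 2007-04-07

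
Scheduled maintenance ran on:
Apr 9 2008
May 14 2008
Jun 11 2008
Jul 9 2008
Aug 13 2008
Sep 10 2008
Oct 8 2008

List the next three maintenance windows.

Nov 12 2008, Dec 10 2008, Jan 14 2009

All dates are Wednesdays, 35, 28, 28, 35, 28, 28 days apart.
Specifically, the 2nd Wednesday of each month.
November 2008 — 2nd Wednesday is Nov 12 2008.
December 2008 — 2nd Wednesday is Dec 10 2008.
January 2009 — 2nd Wednesday is Jan 14 2009.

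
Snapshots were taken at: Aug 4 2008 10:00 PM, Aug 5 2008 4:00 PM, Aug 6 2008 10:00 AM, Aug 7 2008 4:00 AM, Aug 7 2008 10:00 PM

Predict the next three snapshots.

Spacing: 18, 18, 18, 18 h — constant 18 h.
Aug 7 2008 10:00 PM + 18 h = Aug 8 2008 4:00 PM.
Aug 8 2008 4:00 PM + 18 h = Aug 9 2008 10:00 AM.
Aug 9 2008 10:00 AM + 18 h = Aug 10 2008 4:00 AM.

Aug 8 2008 4:00 PM, Aug 9 2008 10:00 AM, Aug 10 2008 4:00 AM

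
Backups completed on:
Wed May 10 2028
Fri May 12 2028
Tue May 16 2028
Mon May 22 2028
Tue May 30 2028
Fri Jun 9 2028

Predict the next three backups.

Wed Jun 21 2028, Wed Jul 5 2028, Fri Jul 21 2028

Gaps: 2, 4, 6, 8, 10 days — each gap is 2 larger than the previous one.
Next gap: 12 days. Fri Jun 9 2028 + 12 days = Wed Jun 21 2028.
Next gap: 14 days. Wed Jun 21 2028 + 14 days = Wed Jul 5 2028.
Next gap: 16 days. Wed Jul 5 2028 + 16 days = Fri Jul 21 2028.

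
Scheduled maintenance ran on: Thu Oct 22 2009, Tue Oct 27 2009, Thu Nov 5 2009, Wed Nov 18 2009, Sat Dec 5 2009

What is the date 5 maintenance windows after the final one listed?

Thu Apr 29 2010

The spacing grows by 4 each time: 5, 9, 13, 17 days.
Next gap: 21 days. Sat Dec 5 2009 + 21 days = Sat Dec 26 2009.
Next gap: 25 days. Sat Dec 26 2009 + 25 days = Wed Jan 20 2010.
Next gap: 29 days. Wed Jan 20 2010 + 29 days = Thu Feb 18 2010.
Next gap: 33 days. Thu Feb 18 2010 + 33 days = Tue Mar 23 2010.
Next gap: 37 days. Tue Mar 23 2010 + 37 days = Thu Apr 29 2010.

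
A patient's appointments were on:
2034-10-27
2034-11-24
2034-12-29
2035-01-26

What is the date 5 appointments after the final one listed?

2035-06-29

These are Fridays with 28, 35, 28-day gaps.
Each is the final Friday of its month — 2034-12-29 is past the 28th, so '4th Friday' doesn't fit.
February 2035 ends with Friday 2035-02-23.
March 2035 ends with Friday 2035-03-30.
Last Friday of April 2035: 2035-04-27.
Last Friday of May 2035: 2035-05-25.
June 2035 ends with Friday 2035-06-29.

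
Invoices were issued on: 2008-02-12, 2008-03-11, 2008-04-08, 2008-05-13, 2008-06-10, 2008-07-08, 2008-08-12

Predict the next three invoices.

2008-09-09, 2008-10-14, 2008-11-11

All dates are Tuesdays, 28, 28, 35, 28, 28, 35 days apart.
Specifically, the 2nd Tuesday of each month.
2nd Tuesday of September 2008: 2008-09-09.
2nd Tuesday of October 2008: 2008-10-14.
2nd Tuesday of November 2008: 2008-11-11.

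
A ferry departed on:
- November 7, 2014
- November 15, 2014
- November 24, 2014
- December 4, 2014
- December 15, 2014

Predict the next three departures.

December 27, 2014; January 9, 2015; January 23, 2015

Gaps: 8, 9, 10, 11 days — each gap is 1 larger than the previous one.
Next gap: 12 days. December 15, 2014 + 12 days = December 27, 2014.
Next gap: 13 days. December 27, 2014 + 13 days = January 9, 2015.
Next gap: 14 days. January 9, 2015 + 14 days = January 23, 2015.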